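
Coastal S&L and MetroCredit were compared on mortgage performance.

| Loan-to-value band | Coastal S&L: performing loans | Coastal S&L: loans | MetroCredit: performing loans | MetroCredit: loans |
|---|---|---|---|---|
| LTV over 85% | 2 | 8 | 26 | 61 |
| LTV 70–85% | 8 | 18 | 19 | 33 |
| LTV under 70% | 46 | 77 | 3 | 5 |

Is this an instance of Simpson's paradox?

LTV over 85%: Coastal S&L 2/8 = 25.0%, MetroCredit 26/61 = 42.6% → MetroCredit
LTV 70–85%: Coastal S&L 8/18 = 44.4%, MetroCredit 19/33 = 57.6% → MetroCredit
LTV under 70%: Coastal S&L 46/77 = 59.7%, MetroCredit 3/5 = 60.0% → MetroCredit
Overall: Coastal S&L 56/103 = 54.4%, MetroCredit 48/99 = 48.5% → Coastal S&L
MetroCredit wins each loan-to-value group but Coastal S&L wins overall — the comparison reverses. MetroCredit's loans skew toward LTV over 85%, which has a lower base rate.

Yes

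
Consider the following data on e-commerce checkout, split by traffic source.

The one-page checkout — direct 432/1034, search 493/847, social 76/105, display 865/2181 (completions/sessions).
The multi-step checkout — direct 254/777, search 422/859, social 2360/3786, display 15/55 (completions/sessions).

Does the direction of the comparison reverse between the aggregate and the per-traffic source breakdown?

Direct: the one-page checkout 432/1034 = 41.8%, the multi-step checkout 254/777 = 32.7% → the one-page checkout
Search: the one-page checkout 493/847 = 58.2%, the multi-step checkout 422/859 = 49.1% → the one-page checkout
Social: the one-page checkout 76/105 = 72.4%, the multi-step checkout 2360/3786 = 62.3% → the one-page checkout
Display: the one-page checkout 865/2181 = 39.7%, the multi-step checkout 15/55 = 27.3% → the one-page checkout
Overall: the one-page checkout 1866/4167 = 44.8%, the multi-step checkout 3051/5477 = 55.7% → the multi-step checkout
The one-page checkout wins each traffic group but the multi-step checkout wins overall — the comparison reverses. The one-page checkout's sessions skew toward display, which has a lower base rate.

Yes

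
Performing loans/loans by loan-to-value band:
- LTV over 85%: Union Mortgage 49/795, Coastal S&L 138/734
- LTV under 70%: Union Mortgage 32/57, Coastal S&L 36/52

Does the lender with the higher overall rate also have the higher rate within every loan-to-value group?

Yes

LTV over 85%: Union Mortgage 49/795 = 6.2%, Coastal S&L 138/734 = 18.8% → Coastal S&L
LTV under 70%: Union Mortgage 32/57 = 56.1%, Coastal S&L 36/52 = 69.2% → Coastal S&L
Overall: Union Mortgage 81/852 = 9.5%, Coastal S&L 174/786 = 22.1% → Coastal S&L
Coastal S&L wins overall and in every loan-to-value group — no reversal.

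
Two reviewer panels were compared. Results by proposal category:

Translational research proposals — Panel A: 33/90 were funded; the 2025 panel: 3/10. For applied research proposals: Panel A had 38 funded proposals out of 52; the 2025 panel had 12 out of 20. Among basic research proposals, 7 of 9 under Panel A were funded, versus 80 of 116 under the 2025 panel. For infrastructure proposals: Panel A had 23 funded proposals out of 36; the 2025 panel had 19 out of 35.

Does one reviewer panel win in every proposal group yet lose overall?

Yes

Translational research: Panel A 33/90 = 36.7%, the 2025 panel 3/10 = 30.0% → Panel A
Applied research: Panel A 38/52 = 73.1%, the 2025 panel 12/20 = 60.0% → Panel A
Basic research: Panel A 7/9 = 77.8%, the 2025 panel 80/116 = 69.0% → Panel A
Infrastructure: Panel A 23/36 = 63.9%, the 2025 panel 19/35 = 54.3% → Panel A
Overall: Panel A 101/187 = 54.0%, the 2025 panel 114/181 = 63.0% → the 2025 panel
Panel A wins each proposal group but the 2025 panel wins overall — the comparison reverses. Panel A's proposals skew toward translational research, which has a lower base rate.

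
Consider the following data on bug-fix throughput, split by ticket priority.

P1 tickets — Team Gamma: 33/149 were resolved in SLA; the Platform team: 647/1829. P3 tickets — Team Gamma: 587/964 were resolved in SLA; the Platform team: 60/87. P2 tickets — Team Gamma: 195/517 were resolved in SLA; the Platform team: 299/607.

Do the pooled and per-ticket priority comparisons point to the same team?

P1: Team Gamma 33/149 = 22.1%, the Platform team 647/1829 = 35.4% → the Platform team
P3: Team Gamma 587/964 = 60.9%, the Platform team 60/87 = 69.0% → the Platform team
P2: Team Gamma 195/517 = 37.7%, the Platform team 299/607 = 49.3% → the Platform team
Overall: Team Gamma 815/1630 = 50.0%, the Platform team 1006/2523 = 39.9% → Team Gamma
The Platform team wins each ticket group but Team Gamma wins overall — the comparison reverses. The Platform team's tickets skew toward P1, which has a lower base rate.

No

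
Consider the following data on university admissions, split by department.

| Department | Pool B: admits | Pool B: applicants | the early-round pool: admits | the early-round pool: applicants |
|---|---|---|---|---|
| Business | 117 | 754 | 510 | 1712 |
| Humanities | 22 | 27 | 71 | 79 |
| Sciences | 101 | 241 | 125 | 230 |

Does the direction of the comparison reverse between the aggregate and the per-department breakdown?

No

Business: Pool B 117/754 = 15.5%, the early-round pool 510/1712 = 29.8% → the early-round pool
Humanities: Pool B 22/27 = 81.5%, the early-round pool 71/79 = 89.9% → the early-round pool
Sciences: Pool B 101/241 = 41.9%, the early-round pool 125/230 = 54.3% → the early-round pool
Overall: Pool B 240/1022 = 23.5%, the early-round pool 706/2021 = 34.9% → the early-round pool
The early-round pool wins overall and in every department group — no reversal.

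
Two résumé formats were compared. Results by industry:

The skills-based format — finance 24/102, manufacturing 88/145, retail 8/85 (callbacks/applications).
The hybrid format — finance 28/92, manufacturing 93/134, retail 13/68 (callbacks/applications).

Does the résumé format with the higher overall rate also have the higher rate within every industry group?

Yes

Finance: the skills-based format 24/102 = 23.5%, the hybrid format 28/92 = 30.4% → the hybrid format
Manufacturing: the skills-based format 88/145 = 60.7%, the hybrid format 93/134 = 69.4% → the hybrid format
Retail: the skills-based format 8/85 = 9.4%, the hybrid format 13/68 = 19.1% → the hybrid format
Overall: the skills-based format 120/332 = 36.1%, the hybrid format 134/294 = 45.6% → the hybrid format
The hybrid format wins overall and in every industry group — no reversal.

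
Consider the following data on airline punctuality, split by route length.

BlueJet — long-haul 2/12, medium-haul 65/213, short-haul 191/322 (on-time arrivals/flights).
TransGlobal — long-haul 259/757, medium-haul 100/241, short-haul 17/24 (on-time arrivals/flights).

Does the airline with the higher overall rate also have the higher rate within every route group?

Long-haul: BlueJet 2/12 = 16.7%, TransGlobal 259/757 = 34.2% → TransGlobal
Medium-haul: BlueJet 65/213 = 30.5%, TransGlobal 100/241 = 41.5% → TransGlobal
Short-haul: BlueJet 191/322 = 59.3%, TransGlobal 17/24 = 70.8% → TransGlobal
Overall: BlueJet 258/547 = 47.2%, TransGlobal 376/1022 = 36.8% → BlueJet
TransGlobal wins each route group but BlueJet wins overall — the comparison reverses. TransGlobal's flights skew toward long-haul, which has a lower base rate.

No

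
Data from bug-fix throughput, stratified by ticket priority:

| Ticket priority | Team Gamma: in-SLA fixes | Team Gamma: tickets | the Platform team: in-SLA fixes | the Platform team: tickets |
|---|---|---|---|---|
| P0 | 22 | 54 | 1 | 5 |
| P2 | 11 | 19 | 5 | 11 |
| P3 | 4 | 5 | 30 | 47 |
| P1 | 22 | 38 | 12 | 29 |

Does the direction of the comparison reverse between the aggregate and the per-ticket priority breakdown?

Yes

P0: Team Gamma 22/54 = 40.7%, the Platform team 1/5 = 20.0% → Team Gamma
P2: Team Gamma 11/19 = 57.9%, the Platform team 5/11 = 45.5% → Team Gamma
P3: Team Gamma 4/5 = 80.0%, the Platform team 30/47 = 63.8% → Team Gamma
P1: Team Gamma 22/38 = 57.9%, the Platform team 12/29 = 41.4% → Team Gamma
Overall: Team Gamma 59/116 = 50.9%, the Platform team 48/92 = 52.2% → the Platform team
Team Gamma wins each ticket group but the Platform team wins overall — the comparison reverses. Team Gamma's tickets skew toward P0, which has a lower base rate.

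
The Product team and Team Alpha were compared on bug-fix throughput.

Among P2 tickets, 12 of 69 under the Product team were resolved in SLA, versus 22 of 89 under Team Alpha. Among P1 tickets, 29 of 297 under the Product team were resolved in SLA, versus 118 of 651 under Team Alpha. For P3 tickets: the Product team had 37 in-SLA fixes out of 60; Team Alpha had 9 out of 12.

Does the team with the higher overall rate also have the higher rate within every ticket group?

P2: the Product team 12/69 = 17.4%, Team Alpha 22/89 = 24.7% → Team Alpha
P1: the Product team 29/297 = 9.8%, Team Alpha 118/651 = 18.1% → Team Alpha
P3: the Product team 37/60 = 61.7%, Team Alpha 9/12 = 75.0% → Team Alpha
Overall: the Product team 78/426 = 18.3%, Team Alpha 149/752 = 19.8% → Team Alpha
Team Alpha wins overall and in every ticket group — no reversal.

Yes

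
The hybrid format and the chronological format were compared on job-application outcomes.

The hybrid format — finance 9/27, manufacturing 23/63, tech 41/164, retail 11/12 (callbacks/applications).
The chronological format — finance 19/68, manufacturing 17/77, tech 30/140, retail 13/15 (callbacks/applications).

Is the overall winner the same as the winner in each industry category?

Yes

Finance: the hybrid format 9/27 = 33.3%, the chronological format 19/68 = 27.9% → the hybrid format
Manufacturing: the hybrid format 23/63 = 36.5%, the chronological format 17/77 = 22.1% → the hybrid format
Tech: the hybrid format 41/164 = 25.0%, the chronological format 30/140 = 21.4% → the hybrid format
Retail: the hybrid format 11/12 = 91.7%, the chronological format 13/15 = 86.7% → the hybrid format
Overall: the hybrid format 84/266 = 31.6%, the chronological format 79/300 = 26.3% → the hybrid format
The hybrid format wins overall and in every industry group — no reversal.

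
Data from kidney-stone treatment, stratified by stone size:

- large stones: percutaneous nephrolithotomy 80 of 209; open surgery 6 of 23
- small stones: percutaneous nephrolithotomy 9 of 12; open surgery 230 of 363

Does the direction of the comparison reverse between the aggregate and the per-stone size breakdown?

Yes

Large stones: percutaneous nephrolithotomy 80/209 = 38.3%, open surgery 6/23 = 26.1% → percutaneous nephrolithotomy
Small stones: percutaneous nephrolithotomy 9/12 = 75.0%, open surgery 230/363 = 63.4% → percutaneous nephrolithotomy
Overall: percutaneous nephrolithotomy 89/221 = 40.3%, open surgery 236/386 = 61.1% → open surgery
Percutaneous nephrolithotomy wins each stone group but open surgery wins overall — the comparison reverses. Percutaneous nephrolithotomy's cases skew toward large stones, which has a lower base rate.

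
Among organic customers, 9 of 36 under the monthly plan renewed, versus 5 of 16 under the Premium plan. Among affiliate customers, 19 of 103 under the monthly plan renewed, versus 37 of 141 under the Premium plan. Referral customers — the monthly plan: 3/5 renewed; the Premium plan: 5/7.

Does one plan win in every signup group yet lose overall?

Organic: the monthly plan 9/36 = 25.0%, the Premium plan 5/16 = 31.2% → the Premium plan
Affiliate: the monthly plan 19/103 = 18.4%, the Premium plan 37/141 = 26.2% → the Premium plan
Referral: the monthly plan 3/5 = 60.0%, the Premium plan 5/7 = 71.4% → the Premium plan
Overall: the monthly plan 31/144 = 21.5%, the Premium plan 47/164 = 28.7% → the Premium plan
The Premium plan wins overall and in every signup group — no reversal.

No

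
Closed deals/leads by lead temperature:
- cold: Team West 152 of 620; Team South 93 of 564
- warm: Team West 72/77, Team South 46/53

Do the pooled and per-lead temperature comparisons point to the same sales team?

Yes

Cold: Team West 152/620 = 24.5%, Team South 93/564 = 16.5% → Team West
Warm: Team West 72/77 = 93.5%, Team South 46/53 = 86.8% → Team West
Overall: Team West 224/697 = 32.1%, Team South 139/617 = 22.5% → Team West
Team West wins overall and in every lead group — no reversal.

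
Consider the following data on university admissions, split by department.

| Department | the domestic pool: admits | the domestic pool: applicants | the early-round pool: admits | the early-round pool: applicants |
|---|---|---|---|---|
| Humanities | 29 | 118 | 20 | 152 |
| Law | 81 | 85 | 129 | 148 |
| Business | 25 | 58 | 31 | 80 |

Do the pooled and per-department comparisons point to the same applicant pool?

Humanities: the domestic pool 29/118 = 24.6%, the early-round pool 20/152 = 13.2% → the domestic pool
Law: the domestic pool 81/85 = 95.3%, the early-round pool 129/148 = 87.2% → the domestic pool
Business: the domestic pool 25/58 = 43.1%, the early-round pool 31/80 = 38.8% → the domestic pool
Overall: the domestic pool 135/261 = 51.7%, the early-round pool 180/380 = 47.4% → the domestic pool
The domestic pool wins overall and in every department group — no reversal.

Yes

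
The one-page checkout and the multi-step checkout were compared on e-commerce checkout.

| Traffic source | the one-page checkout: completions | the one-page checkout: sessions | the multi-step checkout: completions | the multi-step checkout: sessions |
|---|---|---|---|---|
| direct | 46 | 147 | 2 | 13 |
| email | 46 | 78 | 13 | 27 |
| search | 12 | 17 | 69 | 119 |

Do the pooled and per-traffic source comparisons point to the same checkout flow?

No

Direct: the one-page checkout 46/147 = 31.3%, the multi-step checkout 2/13 = 15.4% → the one-page checkout
Email: the one-page checkout 46/78 = 59.0%, the multi-step checkout 13/27 = 48.1% → the one-page checkout
Search: the one-page checkout 12/17 = 70.6%, the multi-step checkout 69/119 = 58.0% → the one-page checkout
Overall: the one-page checkout 104/242 = 43.0%, the multi-step checkout 84/159 = 52.8% → the multi-step checkout
The one-page checkout wins each traffic group but the multi-step checkout wins overall — the comparison reverses. The one-page checkout's sessions skew toward direct, which has a lower base rate.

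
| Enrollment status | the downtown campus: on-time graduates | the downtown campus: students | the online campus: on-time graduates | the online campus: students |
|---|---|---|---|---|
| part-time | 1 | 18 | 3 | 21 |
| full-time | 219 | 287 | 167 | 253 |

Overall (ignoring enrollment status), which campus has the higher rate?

the downtown campus

Part-time: the downtown campus 1/18 = 5.6%, the online campus 3/21 = 14.3% → the online campus
Full-time: the downtown campus 219/287 = 76.3%, the online campus 167/253 = 66.0% → the downtown campus
Overall: the downtown campus 220/305 = 72.1%, the online campus 170/274 = 62.0% → the downtown campus
(Neither sweeps every enrollment group, but the downtown campus has the higher pooled rate.)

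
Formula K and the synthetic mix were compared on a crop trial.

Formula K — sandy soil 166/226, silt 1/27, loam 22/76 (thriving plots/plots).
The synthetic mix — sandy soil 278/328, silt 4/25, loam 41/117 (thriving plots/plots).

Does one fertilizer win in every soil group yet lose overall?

Sandy soil: Formula K 166/226 = 73.5%, the synthetic mix 278/328 = 84.8% → the synthetic mix
Silt: Formula K 1/27 = 3.7%, the synthetic mix 4/25 = 16.0% → the synthetic mix
Loam: Formula K 22/76 = 28.9%, the synthetic mix 41/117 = 35.0% → the synthetic mix
Overall: Formula K 189/329 = 57.4%, the synthetic mix 323/470 = 68.7% → the synthetic mix
The synthetic mix wins overall and in every soil group — no reversal.

No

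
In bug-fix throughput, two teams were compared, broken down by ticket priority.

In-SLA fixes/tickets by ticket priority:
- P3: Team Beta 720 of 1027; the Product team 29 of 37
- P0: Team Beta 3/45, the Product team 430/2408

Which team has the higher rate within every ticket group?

the Product team

P3: Team Beta 720/1027 = 70.1%, the Product team 29/37 = 78.4% → the Product team
P0: Team Beta 3/45 = 6.7%, the Product team 430/2408 = 17.9% → the Product team
The Product team has the higher rate in both groups.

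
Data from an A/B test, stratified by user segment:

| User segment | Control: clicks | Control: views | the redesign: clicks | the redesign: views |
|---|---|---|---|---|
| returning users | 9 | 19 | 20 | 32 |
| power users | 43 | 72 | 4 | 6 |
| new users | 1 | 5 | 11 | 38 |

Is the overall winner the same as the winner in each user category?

Returning users: Control 9/19 = 47.4%, the redesign 20/32 = 62.5% → the redesign
Power users: Control 43/72 = 59.7%, the redesign 4/6 = 66.7% → the redesign
New users: Control 1/5 = 20.0%, the redesign 11/38 = 28.9% → the redesign
Overall: Control 53/96 = 55.2%, the redesign 35/76 = 46.1% → Control
The redesign wins each user group but Control wins overall — the comparison reverses. The redesign's views skew toward new users, which has a lower base rate.

No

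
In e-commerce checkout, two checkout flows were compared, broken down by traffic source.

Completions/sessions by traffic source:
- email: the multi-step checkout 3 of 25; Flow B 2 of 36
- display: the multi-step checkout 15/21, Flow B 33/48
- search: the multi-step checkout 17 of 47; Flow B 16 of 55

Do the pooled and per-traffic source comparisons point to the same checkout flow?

Email: the multi-step checkout 3/25 = 12.0%, Flow B 2/36 = 5.6% → the multi-step checkout
Display: the multi-step checkout 15/21 = 71.4%, Flow B 33/48 = 68.8% → the multi-step checkout
Search: the multi-step checkout 17/47 = 36.2%, Flow B 16/55 = 29.1% → the multi-step checkout
Overall: the multi-step checkout 35/93 = 37.6%, Flow B 51/139 = 36.7% → the multi-step checkout
The multi-step checkout wins overall and in every traffic group — no reversal.

Yes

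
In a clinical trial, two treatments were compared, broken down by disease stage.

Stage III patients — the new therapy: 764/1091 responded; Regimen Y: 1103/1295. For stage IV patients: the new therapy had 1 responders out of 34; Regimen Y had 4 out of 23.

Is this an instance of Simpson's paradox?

No

Stage III: the new therapy 764/1091 = 70.0%, Regimen Y 1103/1295 = 85.2% → Regimen Y
Stage IV: the new therapy 1/34 = 2.9%, Regimen Y 4/23 = 17.4% → Regimen Y
Overall: the new therapy 765/1125 = 68.0%, Regimen Y 1107/1318 = 84.0% → Regimen Y
Regimen Y wins overall and in every disease group — no reversal.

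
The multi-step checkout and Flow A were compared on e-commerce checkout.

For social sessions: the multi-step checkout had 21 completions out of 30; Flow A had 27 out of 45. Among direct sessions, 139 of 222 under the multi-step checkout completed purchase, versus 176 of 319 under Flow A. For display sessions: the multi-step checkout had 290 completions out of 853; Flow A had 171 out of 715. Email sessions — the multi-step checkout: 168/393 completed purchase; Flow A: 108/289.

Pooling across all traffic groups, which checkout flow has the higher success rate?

Social: the multi-step checkout 21/30 = 70.0%, Flow A 27/45 = 60.0% → the multi-step checkout
Direct: the multi-step checkout 139/222 = 62.6%, Flow A 176/319 = 55.2% → the multi-step checkout
Display: the multi-step checkout 290/853 = 34.0%, Flow A 171/715 = 23.9% → the multi-step checkout
Email: the multi-step checkout 168/393 = 42.7%, Flow A 108/289 = 37.4% → the multi-step checkout
Overall: the multi-step checkout 618/1498 = 41.3%, Flow A 482/1368 = 35.2% → the multi-step checkout

the multi-step checkout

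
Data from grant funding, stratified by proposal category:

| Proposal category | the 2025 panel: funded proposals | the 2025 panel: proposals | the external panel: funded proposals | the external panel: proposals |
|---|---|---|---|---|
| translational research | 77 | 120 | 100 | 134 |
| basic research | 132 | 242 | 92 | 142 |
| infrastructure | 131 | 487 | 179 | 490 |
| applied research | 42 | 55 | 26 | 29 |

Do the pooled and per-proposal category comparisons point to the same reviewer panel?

Yes

Translational research: the 2025 panel 77/120 = 64.2%, the external panel 100/134 = 74.6% → the external panel
Basic research: the 2025 panel 132/242 = 54.5%, the external panel 92/142 = 64.8% → the external panel
Infrastructure: the 2025 panel 131/487 = 26.9%, the external panel 179/490 = 36.5% → the external panel
Applied research: the 2025 panel 42/55 = 76.4%, the external panel 26/29 = 89.7% → the external panel
Overall: the 2025 panel 382/904 = 42.3%, the external panel 397/795 = 49.9% → the external panel
The external panel wins overall and in every proposal group — no reversal.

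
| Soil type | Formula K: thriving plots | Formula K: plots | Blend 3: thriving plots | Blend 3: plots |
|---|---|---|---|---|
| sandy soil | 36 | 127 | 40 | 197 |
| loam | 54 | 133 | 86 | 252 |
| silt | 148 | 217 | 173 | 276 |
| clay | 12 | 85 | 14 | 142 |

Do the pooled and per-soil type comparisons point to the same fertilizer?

Sandy soil: Formula K 36/127 = 28.3%, Blend 3 40/197 = 20.3% → Formula K
Loam: Formula K 54/133 = 40.6%, Blend 3 86/252 = 34.1% → Formula K
Silt: Formula K 148/217 = 68.2%, Blend 3 173/276 = 62.7% → Formula K
Clay: Formula K 12/85 = 14.1%, Blend 3 14/142 = 9.9% → Formula K
Overall: Formula K 250/562 = 44.5%, Blend 3 313/867 = 36.1% → Formula K
Formula K wins overall and in every soil group — no reversal.

Yes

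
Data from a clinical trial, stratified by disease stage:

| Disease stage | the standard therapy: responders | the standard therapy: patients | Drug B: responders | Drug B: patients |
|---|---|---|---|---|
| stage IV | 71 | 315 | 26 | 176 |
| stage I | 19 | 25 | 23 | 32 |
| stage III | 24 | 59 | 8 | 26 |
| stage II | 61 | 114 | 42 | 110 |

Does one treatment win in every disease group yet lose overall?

Stage IV: the standard therapy 71/315 = 22.5%, Drug B 26/176 = 14.8% → the standard therapy
Stage I: the standard therapy 19/25 = 76.0%, Drug B 23/32 = 71.9% → the standard therapy
Stage III: the standard therapy 24/59 = 40.7%, Drug B 8/26 = 30.8% → the standard therapy
Stage II: the standard therapy 61/114 = 53.5%, Drug B 42/110 = 38.2% → the standard therapy
Overall: the standard therapy 175/513 = 34.1%, Drug B 99/344 = 28.8% → the standard therapy
The standard therapy wins overall and in every disease group — no reversal.

No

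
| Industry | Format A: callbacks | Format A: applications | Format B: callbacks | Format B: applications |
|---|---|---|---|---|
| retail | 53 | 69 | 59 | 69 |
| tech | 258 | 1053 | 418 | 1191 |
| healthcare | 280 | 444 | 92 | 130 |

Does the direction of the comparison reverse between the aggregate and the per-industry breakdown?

Retail: Format A 53/69 = 76.8%, Format B 59/69 = 85.5% → Format B
Tech: Format A 258/1053 = 24.5%, Format B 418/1191 = 35.1% → Format B
Healthcare: Format A 280/444 = 63.1%, Format B 92/130 = 70.8% → Format B
Overall: Format A 591/1566 = 37.7%, Format B 569/1390 = 40.9% → Format B
Format B wins overall and in every industry group — no reversal.

No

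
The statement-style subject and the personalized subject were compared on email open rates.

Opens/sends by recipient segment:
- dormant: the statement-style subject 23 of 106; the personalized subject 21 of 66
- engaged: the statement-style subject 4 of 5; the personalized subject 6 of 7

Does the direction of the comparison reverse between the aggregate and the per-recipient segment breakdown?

No

Dormant: the statement-style subject 23/106 = 21.7%, the personalized subject 21/66 = 31.8% → the personalized subject
Engaged: the statement-style subject 4/5 = 80.0%, the personalized subject 6/7 = 85.7% → the personalized subject
Overall: the statement-style subject 27/111 = 24.3%, the personalized subject 27/73 = 37.0% → the personalized subject
The personalized subject wins overall and in every recipient group — no reversal.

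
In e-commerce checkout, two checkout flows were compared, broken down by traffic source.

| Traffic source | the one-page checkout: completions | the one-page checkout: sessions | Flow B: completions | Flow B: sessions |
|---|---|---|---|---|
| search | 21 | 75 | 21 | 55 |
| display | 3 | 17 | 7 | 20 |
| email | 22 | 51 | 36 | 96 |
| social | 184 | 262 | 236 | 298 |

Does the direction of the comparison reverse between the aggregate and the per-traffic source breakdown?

Search: the one-page checkout 21/75 = 28.0%, Flow B 21/55 = 38.2% → Flow B
Display: the one-page checkout 3/17 = 17.6%, Flow B 7/20 = 35.0% → Flow B
Email: the one-page checkout 22/51 = 43.1%, Flow B 36/96 = 37.5% → the one-page checkout
Social: the one-page checkout 184/262 = 70.2%, Flow B 236/298 = 79.2% → Flow B
Overall: the one-page checkout 230/405 = 56.8%, Flow B 300/469 = 64.0% → Flow B
Neither sweeps: the one-page checkout wins 1 of 4 groups, Flow B wins 3. Flow B wins overall but not every group — no Simpson reversal.

No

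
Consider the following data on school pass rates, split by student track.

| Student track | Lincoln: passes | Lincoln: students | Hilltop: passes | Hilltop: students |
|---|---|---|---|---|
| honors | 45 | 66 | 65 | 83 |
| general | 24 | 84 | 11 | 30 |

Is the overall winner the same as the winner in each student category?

Honors: Lincoln 45/66 = 68.2%, Hilltop 65/83 = 78.3% → Hilltop
General: Lincoln 24/84 = 28.6%, Hilltop 11/30 = 36.7% → Hilltop
Overall: Lincoln 69/150 = 46.0%, Hilltop 76/113 = 67.3% → Hilltop
Hilltop wins overall and in every student group — no reversal.

Yes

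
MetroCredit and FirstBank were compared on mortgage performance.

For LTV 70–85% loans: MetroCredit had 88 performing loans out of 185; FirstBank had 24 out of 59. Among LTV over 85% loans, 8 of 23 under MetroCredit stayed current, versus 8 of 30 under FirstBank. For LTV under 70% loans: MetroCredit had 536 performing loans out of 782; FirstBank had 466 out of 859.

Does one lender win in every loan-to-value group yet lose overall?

No

LTV 70–85%: MetroCredit 88/185 = 47.6%, FirstBank 24/59 = 40.7% → MetroCredit
LTV over 85%: MetroCredit 8/23 = 34.8%, FirstBank 8/30 = 26.7% → MetroCredit
LTV under 70%: MetroCredit 536/782 = 68.5%, FirstBank 466/859 = 54.2% → MetroCredit
Overall: MetroCredit 632/990 = 63.8%, FirstBank 498/948 = 52.5% → MetroCredit
MetroCredit wins overall and in every loan-to-value group — no reversal.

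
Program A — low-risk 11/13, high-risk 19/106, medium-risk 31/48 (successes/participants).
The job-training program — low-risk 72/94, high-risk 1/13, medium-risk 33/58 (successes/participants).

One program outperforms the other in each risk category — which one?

Low-risk: Program A 11/13 = 84.6%, the job-training program 72/94 = 76.6% → Program A
High-risk: Program A 19/106 = 17.9%, the job-training program 1/13 = 7.7% → Program A
Medium-risk: Program A 31/48 = 64.6%, the job-training program 33/58 = 56.9% → Program A
Program A has the higher rate in all 3 groups.

Program A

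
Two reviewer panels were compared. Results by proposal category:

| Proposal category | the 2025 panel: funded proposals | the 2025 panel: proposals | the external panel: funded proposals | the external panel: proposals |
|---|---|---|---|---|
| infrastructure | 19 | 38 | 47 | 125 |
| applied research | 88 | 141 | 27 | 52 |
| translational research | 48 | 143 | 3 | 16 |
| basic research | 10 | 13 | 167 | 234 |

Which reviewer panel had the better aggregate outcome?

the external panel

Infrastructure: the 2025 panel 19/38 = 50.0%, the external panel 47/125 = 37.6% → the 2025 panel
Applied research: the 2025 panel 88/141 = 62.4%, the external panel 27/52 = 51.9% → the 2025 panel
Translational research: the 2025 panel 48/143 = 33.6%, the external panel 3/16 = 18.8% → the 2025 panel
Basic research: the 2025 panel 10/13 = 76.9%, the external panel 167/234 = 71.4% → the 2025 panel
Overall: the 2025 panel 165/335 = 49.3%, the external panel 244/427 = 57.1% → the external panel
(The 2025 panel wins every proposal group but the external panel wins overall — the 2025 panel's proposals skew toward the low-rate translational research group.)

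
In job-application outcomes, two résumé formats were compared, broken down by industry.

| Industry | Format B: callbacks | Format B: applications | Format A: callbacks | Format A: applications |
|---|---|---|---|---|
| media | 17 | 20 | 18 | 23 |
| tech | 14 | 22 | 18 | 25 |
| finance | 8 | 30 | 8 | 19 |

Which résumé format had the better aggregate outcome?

Media: Format B 17/20 = 85.0%, Format A 18/23 = 78.3% → Format B
Tech: Format B 14/22 = 63.6%, Format A 18/25 = 72.0% → Format A
Finance: Format B 8/30 = 26.7%, Format A 8/19 = 42.1% → Format A
Overall: Format B 39/72 = 54.2%, Format A 44/67 = 65.7% → Format A
(Neither sweeps every industry group, but Format A has the higher pooled rate.)

Format A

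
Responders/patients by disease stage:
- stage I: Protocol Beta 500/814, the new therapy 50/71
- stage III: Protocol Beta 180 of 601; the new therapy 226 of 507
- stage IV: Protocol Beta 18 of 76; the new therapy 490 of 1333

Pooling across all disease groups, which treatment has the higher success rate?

Stage I: Protocol Beta 500/814 = 61.4%, the new therapy 50/71 = 70.4% → the new therapy
Stage III: Protocol Beta 180/601 = 30.0%, the new therapy 226/507 = 44.6% → the new therapy
Stage IV: Protocol Beta 18/76 = 23.7%, the new therapy 490/1333 = 36.8% → the new therapy
Overall: Protocol Beta 698/1491 = 46.8%, the new therapy 766/1911 = 40.1% → Protocol Beta
(The new therapy wins every disease group but Protocol Beta wins overall — the new therapy's patients skew toward the low-rate stage IV group.)

Protocol Beta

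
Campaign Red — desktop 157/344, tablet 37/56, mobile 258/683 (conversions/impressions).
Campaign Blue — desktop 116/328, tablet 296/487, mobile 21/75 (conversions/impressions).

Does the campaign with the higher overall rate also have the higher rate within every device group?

No

Desktop: Campaign Red 157/344 = 45.6%, Campaign Blue 116/328 = 35.4% → Campaign Red
Tablet: Campaign Red 37/56 = 66.1%, Campaign Blue 296/487 = 60.8% → Campaign Red
Mobile: Campaign Red 258/683 = 37.8%, Campaign Blue 21/75 = 28.0% → Campaign Red
Overall: Campaign Red 452/1083 = 41.7%, Campaign Blue 433/890 = 48.7% → Campaign Blue
Campaign Red wins each device group but Campaign Blue wins overall — the comparison reverses. Campaign Red's impressions skew toward mobile, which has a lower base rate.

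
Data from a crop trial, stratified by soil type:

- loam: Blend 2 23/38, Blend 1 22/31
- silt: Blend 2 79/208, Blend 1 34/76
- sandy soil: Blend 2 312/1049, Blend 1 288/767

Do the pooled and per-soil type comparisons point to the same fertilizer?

Loam: Blend 2 23/38 = 60.5%, Blend 1 22/31 = 71.0% → Blend 1
Silt: Blend 2 79/208 = 38.0%, Blend 1 34/76 = 44.7% → Blend 1
Sandy soil: Blend 2 312/1049 = 29.7%, Blend 1 288/767 = 37.5% → Blend 1
Overall: Blend 2 414/1295 = 32.0%, Blend 1 344/874 = 39.4% → Blend 1
Blend 1 wins overall and in every soil group — no reversal.

Yes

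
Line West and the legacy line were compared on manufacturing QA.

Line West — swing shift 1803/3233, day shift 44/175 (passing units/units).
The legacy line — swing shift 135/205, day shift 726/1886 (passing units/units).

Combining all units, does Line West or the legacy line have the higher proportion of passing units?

Swing shift: Line West 1803/3233 = 55.8%, the legacy line 135/205 = 65.9% → the legacy line
Day shift: Line West 44/175 = 25.1%, the legacy line 726/1886 = 38.5% → the legacy line
Overall: Line West 1847/3408 = 54.2%, the legacy line 861/2091 = 41.2% → Line West
(The legacy line wins every shift group but Line West wins overall — the legacy line's units skew toward the low-rate day shift group.)

Line West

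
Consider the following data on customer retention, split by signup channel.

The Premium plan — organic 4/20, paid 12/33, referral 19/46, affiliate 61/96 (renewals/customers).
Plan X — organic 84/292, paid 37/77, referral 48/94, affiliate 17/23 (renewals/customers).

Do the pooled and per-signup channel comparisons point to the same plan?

Organic: the Premium plan 4/20 = 20.0%, Plan X 84/292 = 28.8% → Plan X
Paid: the Premium plan 12/33 = 36.4%, Plan X 37/77 = 48.1% → Plan X
Referral: the Premium plan 19/46 = 41.3%, Plan X 48/94 = 51.1% → Plan X
Affiliate: the Premium plan 61/96 = 63.5%, Plan X 17/23 = 73.9% → Plan X
Overall: the Premium plan 96/195 = 49.2%, Plan X 186/486 = 38.3% → the Premium plan
Plan X wins each signup group but the Premium plan wins overall — the comparison reverses. Plan X's customers skew toward organic, which has a lower base rate.

No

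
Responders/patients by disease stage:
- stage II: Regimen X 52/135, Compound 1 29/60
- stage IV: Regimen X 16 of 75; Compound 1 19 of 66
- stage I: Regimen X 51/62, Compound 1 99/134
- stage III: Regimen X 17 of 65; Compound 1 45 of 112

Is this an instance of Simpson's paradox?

No

Stage II: Regimen X 52/135 = 38.5%, Compound 1 29/60 = 48.3% → Compound 1
Stage IV: Regimen X 16/75 = 21.3%, Compound 1 19/66 = 28.8% → Compound 1
Stage I: Regimen X 51/62 = 82.3%, Compound 1 99/134 = 73.9% → Regimen X
Stage III: Regimen X 17/65 = 26.2%, Compound 1 45/112 = 40.2% → Compound 1
Overall: Regimen X 136/337 = 40.4%, Compound 1 192/372 = 51.6% → Compound 1
Neither sweeps: Regimen X wins 1 of 4 groups, Compound 1 wins 3. Compound 1 wins overall but not every group — no Simpson reversal.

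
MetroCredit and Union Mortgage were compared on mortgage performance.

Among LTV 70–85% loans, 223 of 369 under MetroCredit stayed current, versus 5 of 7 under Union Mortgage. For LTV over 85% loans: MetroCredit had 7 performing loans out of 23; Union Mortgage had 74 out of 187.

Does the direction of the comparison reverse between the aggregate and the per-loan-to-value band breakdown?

Yes

LTV 70–85%: MetroCredit 223/369 = 60.4%, Union Mortgage 5/7 = 71.4% → Union Mortgage
LTV over 85%: MetroCredit 7/23 = 30.4%, Union Mortgage 74/187 = 39.6% → Union Mortgage
Overall: MetroCredit 230/392 = 58.7%, Union Mortgage 79/194 = 40.7% → MetroCredit
Union Mortgage wins each loan-to-value group but MetroCredit wins overall — the comparison reverses. Union Mortgage's loans skew toward LTV over 85%, which has a lower base rate.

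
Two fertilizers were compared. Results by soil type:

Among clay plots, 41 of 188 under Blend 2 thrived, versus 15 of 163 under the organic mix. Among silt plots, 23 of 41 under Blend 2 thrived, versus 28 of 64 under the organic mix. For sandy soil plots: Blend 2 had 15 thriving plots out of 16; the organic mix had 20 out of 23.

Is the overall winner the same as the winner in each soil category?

Yes

Clay: Blend 2 41/188 = 21.8%, the organic mix 15/163 = 9.2% → Blend 2
Silt: Blend 2 23/41 = 56.1%, the organic mix 28/64 = 43.8% → Blend 2
Sandy soil: Blend 2 15/16 = 93.8%, the organic mix 20/23 = 87.0% → Blend 2
Overall: Blend 2 79/245 = 32.2%, the organic mix 63/250 = 25.2% → Blend 2
Blend 2 wins overall and in every soil group — no reversal.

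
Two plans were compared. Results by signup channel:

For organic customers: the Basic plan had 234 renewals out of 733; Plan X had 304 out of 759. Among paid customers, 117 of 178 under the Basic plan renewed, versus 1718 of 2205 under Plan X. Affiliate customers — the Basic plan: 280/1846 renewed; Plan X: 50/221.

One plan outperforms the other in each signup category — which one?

Organic: the Basic plan 234/733 = 31.9%, Plan X 304/759 = 40.1% → Plan X
Paid: the Basic plan 117/178 = 65.7%, Plan X 1718/2205 = 77.9% → Plan X
Affiliate: the Basic plan 280/1846 = 15.2%, Plan X 50/221 = 22.6% → Plan X
Plan X has the higher rate in all 3 groups.

Plan X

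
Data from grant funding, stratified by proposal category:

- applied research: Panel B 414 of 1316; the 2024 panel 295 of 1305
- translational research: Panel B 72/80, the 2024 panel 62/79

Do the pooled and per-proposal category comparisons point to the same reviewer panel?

Applied research: Panel B 414/1316 = 31.5%, the 2024 panel 295/1305 = 22.6% → Panel B
Translational research: Panel B 72/80 = 90.0%, the 2024 panel 62/79 = 78.5% → Panel B
Overall: Panel B 486/1396 = 34.8%, the 2024 panel 357/1384 = 25.8% → Panel B
Panel B wins overall and in every proposal group — no reversal.

Yes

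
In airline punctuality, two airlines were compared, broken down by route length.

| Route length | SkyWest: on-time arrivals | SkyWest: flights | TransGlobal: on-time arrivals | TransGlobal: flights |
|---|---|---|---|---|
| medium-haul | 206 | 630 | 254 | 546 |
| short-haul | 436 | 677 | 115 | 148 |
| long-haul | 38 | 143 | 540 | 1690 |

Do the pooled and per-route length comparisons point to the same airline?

No

Medium-haul: SkyWest 206/630 = 32.7%, TransGlobal 254/546 = 46.5% → TransGlobal
Short-haul: SkyWest 436/677 = 64.4%, TransGlobal 115/148 = 77.7% → TransGlobal
Long-haul: SkyWest 38/143 = 26.6%, TransGlobal 540/1690 = 32.0% → TransGlobal
Overall: SkyWest 680/1450 = 46.9%, TransGlobal 909/2384 = 38.1% → SkyWest
TransGlobal wins each route group but SkyWest wins overall — the comparison reverses. TransGlobal's flights skew toward long-haul, which has a lower base rate.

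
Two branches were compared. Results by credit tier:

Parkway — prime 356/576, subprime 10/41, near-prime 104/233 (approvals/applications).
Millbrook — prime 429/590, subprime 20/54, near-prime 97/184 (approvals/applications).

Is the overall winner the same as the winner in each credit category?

Prime: Parkway 356/576 = 61.8%, Millbrook 429/590 = 72.7% → Millbrook
Subprime: Parkway 10/41 = 24.4%, Millbrook 20/54 = 37.0% → Millbrook
Near-prime: Parkway 104/233 = 44.6%, Millbrook 97/184 = 52.7% → Millbrook
Overall: Parkway 470/850 = 55.3%, Millbrook 546/828 = 65.9% → Millbrook
Millbrook wins overall and in every credit group — no reversal.

Yes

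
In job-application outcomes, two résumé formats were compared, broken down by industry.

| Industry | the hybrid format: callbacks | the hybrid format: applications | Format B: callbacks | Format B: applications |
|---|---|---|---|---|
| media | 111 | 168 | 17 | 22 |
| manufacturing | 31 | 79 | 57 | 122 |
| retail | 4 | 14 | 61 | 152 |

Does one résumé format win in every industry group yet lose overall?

Yes

Media: the hybrid format 111/168 = 66.1%, Format B 17/22 = 77.3% → Format B
Manufacturing: the hybrid format 31/79 = 39.2%, Format B 57/122 = 46.7% → Format B
Retail: the hybrid format 4/14 = 28.6%, Format B 61/152 = 40.1% → Format B
Overall: the hybrid format 146/261 = 55.9%, Format B 135/296 = 45.6% → the hybrid format
Format B wins each industry group but the hybrid format wins overall — the comparison reverses. Format B's applications skew toward retail, which has a lower base rate.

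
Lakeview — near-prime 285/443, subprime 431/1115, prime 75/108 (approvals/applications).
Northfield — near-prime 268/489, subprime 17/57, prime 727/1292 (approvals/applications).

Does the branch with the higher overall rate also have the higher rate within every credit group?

Near-prime: Lakeview 285/443 = 64.3%, Northfield 268/489 = 54.8% → Lakeview
Subprime: Lakeview 431/1115 = 38.7%, Northfield 17/57 = 29.8% → Lakeview
Prime: Lakeview 75/108 = 69.4%, Northfield 727/1292 = 56.3% → Lakeview
Overall: Lakeview 791/1666 = 47.5%, Northfield 1012/1838 = 55.1% → Northfield
Lakeview wins each credit group but Northfield wins overall — the comparison reverses. Lakeview's applications skew toward subprime, which has a lower base rate.

No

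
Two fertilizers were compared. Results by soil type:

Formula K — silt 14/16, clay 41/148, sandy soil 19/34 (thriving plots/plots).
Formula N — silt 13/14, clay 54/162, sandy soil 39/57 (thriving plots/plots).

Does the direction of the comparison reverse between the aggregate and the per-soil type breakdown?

Silt: Formula K 14/16 = 87.5%, Formula N 13/14 = 92.9% → Formula N
Clay: Formula K 41/148 = 27.7%, Formula N 54/162 = 33.3% → Formula N
Sandy soil: Formula K 19/34 = 55.9%, Formula N 39/57 = 68.4% → Formula N
Overall: Formula K 74/198 = 37.4%, Formula N 106/233 = 45.5% → Formula N
Formula N wins overall and in every soil group — no reversal.

No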